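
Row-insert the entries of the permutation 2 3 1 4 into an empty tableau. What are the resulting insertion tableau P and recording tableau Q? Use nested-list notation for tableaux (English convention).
P = [[1, 3, 4], [2]], Q = [[1, 2, 4], [3]]

Insert each entry of the permutation into P by Schensted row insertion, recording in Q the position of each new cell.

Insert 2: appended to row 1. P = [[2]].
Insert 3: appended to row 1. P = [[2, 3]].
Insert 1: 1 bumps 2 from row 1; 2 starts row 2. P = [[1, 3], [2]].
Insert 4: appended to row 1. P = [[1, 3, 4], [2]].

So P = [[1, 3, 4], [2]], Q = [[1, 2, 4], [3]].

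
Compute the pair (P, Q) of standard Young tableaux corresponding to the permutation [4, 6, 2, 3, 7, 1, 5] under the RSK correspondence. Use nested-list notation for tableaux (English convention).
Insert each entry of the permutation into P by Schensted row insertion, recording in Q the position of each new cell.

Insert 4: appended to row 1. P = [[4]], Q = [[1]].
Insert 6: appended to row 1. P = [[4, 6]], Q = [[1, 2]].
Insert 2: 2 bumps 4 from row 1; 4 starts row 2. P = [[2, 6], [4]], Q = [[1, 2], [3]].
Insert 3: 3 bumps 6 from row 1; 6 appends to row 2. P = [[2, 3], [4, 6]], Q = [[1, 2], [3, 4]].
Insert 7: appended to row 1. P = [[2, 3, 7], [4, 6]], Q = [[1, 2, 5], [3, 4]].
Insert 1: 1 bumps 2 from row 1; 2 bumps 4 from row 2; 4 starts row 3. P = [[1, 3, 7], [2, 6], [4]], Q = [[1, 2, 5], [3, 4], [6]].
Insert 5: 5 bumps 7 from row 1; 7 appends to row 2. P = [[1, 3, 5], [2, 6, 7], [4]], Q = [[1, 2, 5], [3, 4, 7], [6]].

So P = [[1, 3, 5], [2, 6, 7], [4]], Q = [[1, 2, 5], [3, 4, 7], [6]].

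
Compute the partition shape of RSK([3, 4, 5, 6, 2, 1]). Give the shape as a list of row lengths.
[4, 1, 1]

Row-insert each entry into an empty tableau.

After inserting 3: P = [[3]].
After inserting 4: P = [[3, 4]].
After inserting 5: P = [[3, 4, 5]].
After inserting 6: P = [[3, 4, 5, 6]].
After inserting 2: P = [[2, 4, 5, 6], [3]].
After inserting 1: P = [[1, 4, 5, 6], [2], [3]].

The final insertion tableau P = [[1, 4, 5, 6], [2], [3]] has shape [4, 1, 1].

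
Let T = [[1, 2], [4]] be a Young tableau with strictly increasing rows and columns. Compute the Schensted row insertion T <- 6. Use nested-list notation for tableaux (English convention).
[[1, 2, 6], [4]]

6 is larger than every entry of row 1, so it is appended to row 1. The new tableau is [[1, 2, 6], [4]].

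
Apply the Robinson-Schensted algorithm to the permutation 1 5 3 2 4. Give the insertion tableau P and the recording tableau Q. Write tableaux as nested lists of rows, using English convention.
Insert each entry of the permutation into P by Schensted row insertion, recording in Q the position of each new cell.

After inserting 1: P = [[1]].
After inserting 5: P = [[1, 5]].
After inserting 3: P = [[1, 3], [5]].
After inserting 2: P = [[1, 2], [3], [5]].
After inserting 4: P = [[1, 2, 4], [3], [5]].

So P = [[1, 2, 4], [3], [5]], Q = [[1, 2, 5], [3], [4]].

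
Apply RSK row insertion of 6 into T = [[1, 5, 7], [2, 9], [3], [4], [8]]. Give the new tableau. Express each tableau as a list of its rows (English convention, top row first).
[[1, 5, 6], [2, 7], [3, 9], [4], [8]]

In row 1, 6 replaces 7 (the leftmost entry greater than 6); 7 is bumped to row 2. In row 2, 7 replaces 9 (the leftmost entry greater than 7); 9 is bumped to row 3. 9 is appended to row 3. The new tableau is [[1, 5, 6], [2, 7], [3, 9], [4], [8]].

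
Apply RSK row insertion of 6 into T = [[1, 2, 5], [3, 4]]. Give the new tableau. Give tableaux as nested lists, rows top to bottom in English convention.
6 is larger than every entry of row 1, so it is appended to row 1. The new tableau is [[1, 2, 5, 6], [3, 4]].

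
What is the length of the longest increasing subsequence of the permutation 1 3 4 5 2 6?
5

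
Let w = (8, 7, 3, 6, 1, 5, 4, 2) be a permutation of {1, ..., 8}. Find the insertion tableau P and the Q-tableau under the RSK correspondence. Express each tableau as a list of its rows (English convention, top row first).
P = [[1, 2], [3, 4], [5], [6], [7], [8]], Q = [[1, 4], [2, 6], [3], [5], [7], [8]]

Insert each entry of the permutation into P by Schensted row insertion, recording in Q the position of each new cell.

Insert 8: appended to row 1. P = [[8]].
Insert 7: 7 bumps 8 from row 1; 8 starts row 2. P = [[7], [8]].
Insert 3: 3 bumps 7 from row 1; 7 bumps 8 from row 2; 8 starts row 3. P = [[3], [7], [8]].
Insert 6: appended to row 1. P = [[3, 6], [7], [8]].
Insert 1: 1 bumps 3 from row 1; 3 bumps 7 from row 2; 7 bumps 8 from row 3; 8 starts row 4. P = [[1, 6], [3], [7], [8]].
Insert 5: 5 bumps 6 from row 1; 6 appends to row 2. P = [[1, 5], [3, 6], [7], [8]].
Insert 4: 4 bumps 5 from row 1; 5 bumps 6 from row 2; 6 bumps 7 from row 3; 7 bumps 8 from row 4; 8 starts row 5. P = [[1, 4], [3, 5], [6], [7], [8]].
Insert 2: 2 bumps 4 from row 1; 4 bumps 5 from row 2; 5 bumps 6 from row 3; 6 bumps 7 from row 4; 7 bumps 8 from row 5; 8 starts row 6. P = [[1, 2], [3, 4], [5], [6], [7], [8]].

So P = [[1, 2], [3, 4], [5], [6], [7], [8]], Q = [[1, 4], [2, 6], [3], [5], [7], [8]].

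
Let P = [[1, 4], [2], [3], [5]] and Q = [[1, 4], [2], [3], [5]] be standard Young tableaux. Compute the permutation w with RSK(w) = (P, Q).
5 3 2 4 1

Reverse the RSK construction: for i from n down to 1, find the cell of Q containing i, remove the entry at that cell from P, and reverse-bump it up through P; the value ejected from row 1 is w(i).

Step i=5: Q has 5 at row 4, column 1; remove 5 from row 4 of P and reverse-bump: 5 enters row 3 and ejects 3; 3 enters row 2 and ejects 2; 2 enters row 1 and ejects 1. So w(5) = 1. P is now [[2, 4], [3], [5]].
Step i=4: Q has 4 at row 1, column 2; remove that cell from P, ejecting 4. So w(4) = 4. P is now [[2], [3], [5]].
Step i=3: Q has 3 at row 3, column 1; remove 5 from row 3 of P and reverse-bump: 5 enters row 2 and ejects 3; 3 enters row 1 and ejects 2. So w(3) = 2. P is now [[3], [5]].
Step i=2: Q has 2 at row 2, column 1; remove 5 from row 2 of P and reverse-bump: 5 enters row 1 and ejects 3. So w(2) = 3. P is now [[5]].
Step i=1: Q has 1 at row 1, column 1; remove that cell from P, ejecting 5. So w(1) = 5. P is now [].

So w = 5 3 2 4 1.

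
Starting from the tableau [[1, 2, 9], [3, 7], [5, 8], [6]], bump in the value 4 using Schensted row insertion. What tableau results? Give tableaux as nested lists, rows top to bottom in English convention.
In row 1, 4 replaces 9 (the leftmost entry greater than 4); 9 is bumped to row 2. 9 is appended to row 2. The new tableau is [[1, 2, 4], [3, 7, 9], [5, 8], [6]].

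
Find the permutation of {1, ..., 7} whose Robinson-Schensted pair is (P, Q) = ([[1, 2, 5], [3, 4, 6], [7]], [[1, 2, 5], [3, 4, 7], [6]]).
Reverse the RSK construction: for i from n down to 1, find the cell of Q containing i, remove the entry at that cell from P, and reverse-bump it up through P; the value ejected from row 1 is w(i).

Step i=7: Q has 7 at row 2, column 3; remove 6 from row 2 of P and reverse-bump: 6 enters row 1 and ejects 5. So w(7) = 5. P is now [[1, 2, 6], [3, 4], [7]].
Step i=6: Q has 6 at row 3, column 1; remove 7 from row 3 of P and reverse-bump: 7 enters row 2 and ejects 4; 4 enters row 1 and ejects 2. So w(6) = 2. P is now [[1, 4, 6], [3, 7]].
Step i=5: Q has 5 at row 1, column 3; remove that cell from P, ejecting 6. So w(5) = 6. P is now [[1, 4], [3, 7]].
Step i=4: Q has 4 at row 2, column 2; remove 7 from row 2 of P and reverse-bump: 7 enters row 1 and ejects 4. So w(4) = 4. P is now [[1, 7], [3]].
Step i=3: Q has 3 at row 2, column 1; remove 3 from row 2 of P and reverse-bump: 3 enters row 1 and ejects 1. So w(3) = 1. P is now [[3, 7]].
Step i=2: Q has 2 at row 1, column 2; remove that cell from P, ejecting 7. So w(2) = 7. P is now [[3]].
Step i=1: Q has 1 at row 1, column 1; remove that cell from P, ejecting 3. So w(1) = 3. P is now [].

So w = 3 7 1 4 6 2 5.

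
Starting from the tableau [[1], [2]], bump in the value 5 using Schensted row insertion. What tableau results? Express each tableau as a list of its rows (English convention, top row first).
[[1, 5], [2]]

5 is larger than every entry of row 1, so it is appended to row 1. The new tableau is [[1, 5], [2]].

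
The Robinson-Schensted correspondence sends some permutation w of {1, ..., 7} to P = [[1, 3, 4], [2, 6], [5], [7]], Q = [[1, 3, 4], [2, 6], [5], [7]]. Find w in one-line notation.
Reverse the RSK construction: for i from n down to 1, find the cell of Q containing i, remove the entry at that cell from P, and reverse-bump it up through P; the value ejected from row 1 is w(i).

Step i=7: Q has 7 at row 4, column 1; remove 7 from row 4 of P and reverse-bump: 7 enters row 3 and ejects 5; 5 enters row 2 and ejects 2; 2 enters row 1 and ejects 1. So w(7) = 1. P is now [[2, 3, 4], [5, 6], [7]].
Step i=6: Q has 6 at row 2, column 2; remove 6 from row 2 of P and reverse-bump: 6 enters row 1 and ejects 4. So w(6) = 4. P is now [[2, 3, 6], [5], [7]].
Step i=5: Q has 5 at row 3, column 1; remove 7 from row 3 of P and reverse-bump: 7 enters row 2 and ejects 5; 5 enters row 1 and ejects 3. So w(5) = 3. P is now [[2, 5, 6], [7]].
Step i=4: Q has 4 at row 1, column 3; remove that cell from P, ejecting 6. So w(4) = 6. P is now [[2, 5], [7]].
Step i=3: Q has 3 at row 1, column 2; remove that cell from P, ejecting 5. So w(3) = 5. P is now [[2], [7]].
Step i=2: Q has 2 at row 2, column 1; remove 7 from row 2 of P and reverse-bump: 7 enters row 1 and ejects 2. So w(2) = 2. P is now [[7]].
Step i=1: Q has 1 at row 1, column 1; remove that cell from P, ejecting 7. So w(1) = 7. P is now [].

So w = 7 2 5 6 3 4 1.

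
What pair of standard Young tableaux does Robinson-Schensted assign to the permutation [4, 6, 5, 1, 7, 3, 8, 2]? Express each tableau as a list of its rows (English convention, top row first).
Insert each entry of the permutation into P by Schensted row insertion, recording in Q the position of each new cell.

Insert 4: appended to row 1. P = [[4]].
Insert 6: appended to row 1. P = [[4, 6]].
Insert 5: 5 bumps 6 from row 1; 6 starts row 2. P = [[4, 5], [6]].
Insert 1: 1 bumps 4 from row 1; 4 bumps 6 from row 2; 6 starts row 3. P = [[1, 5], [4], [6]].
Insert 7: appended to row 1. P = [[1, 5, 7], [4], [6]].
Insert 3: 3 bumps 5 from row 1; 5 appends to row 2. P = [[1, 3, 7], [4, 5], [6]].
Insert 8: appended to row 1. P = [[1, 3, 7, 8], [4, 5], [6]].
Insert 2: 2 bumps 3 from row 1; 3 bumps 4 from row 2; 4 bumps 6 from row 3; 6 starts row 4. P = [[1, 2, 7, 8], [3, 5], [4], [6]].

So P = [[1, 2, 7, 8], [3, 5], [4], [6]], Q = [[1, 2, 5, 7], [3, 6], [4], [8]].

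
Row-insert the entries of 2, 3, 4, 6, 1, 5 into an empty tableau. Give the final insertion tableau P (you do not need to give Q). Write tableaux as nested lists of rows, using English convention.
P = [[1, 3, 4, 5], [2, 6]]

After inserting 2: P = [[2]].
After inserting 3: P = [[2, 3]].
After inserting 4: P = [[2, 3, 4]].
After inserting 6: P = [[2, 3, 4, 6]].
After inserting 1: P = [[1, 3, 4, 6], [2]].
After inserting 5: P = [[1, 3, 4, 5], [2, 6]].

So P = [[1, 3, 4, 5], [2, 6]].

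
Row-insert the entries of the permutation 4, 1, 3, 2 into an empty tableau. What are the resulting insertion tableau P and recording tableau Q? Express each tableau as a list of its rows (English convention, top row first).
Insert each entry of the permutation into P by Schensted row insertion, recording in Q the position of each new cell.

Insert 4: appended to row 1. P = [[4]].
Insert 1: 1 bumps 4 from row 1; 4 starts row 2. P = [[1], [4]].
Insert 3: appended to row 1. P = [[1, 3], [4]].
Insert 2: 2 bumps 3 from row 1; 3 bumps 4 from row 2; 4 starts row 3. P = [[1, 2], [3], [4]].

So P = [[1, 2], [3], [4]], Q = [[1, 3], [2], [4]].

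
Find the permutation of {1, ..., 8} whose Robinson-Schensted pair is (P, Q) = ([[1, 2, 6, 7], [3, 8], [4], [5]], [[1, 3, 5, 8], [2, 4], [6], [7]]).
5 1 8 4 6 3 2 7

Reverse the RSK construction: for i from n down to 1, find the cell of Q containing i, remove the entry at that cell from P, and reverse-bump it up through P; the value ejected from row 1 is w(i).

Step i=8: Q has 8 at row 1, column 4; remove that cell from P, ejecting 7. So w(8) = 7. P is now [[1, 2, 6], [3, 8], [4], [5]].
Step i=7: Q has 7 at row 4, column 1; remove 5 from row 4 of P and reverse-bump: 5 enters row 3 and ejects 4; 4 enters row 2 and ejects 3; 3 enters row 1 and ejects 2. So w(7) = 2. P is now [[1, 3, 6], [4, 8], [5]].
Step i=6: Q has 6 at row 3, column 1; remove 5 from row 3 of P and reverse-bump: 5 enters row 2 and ejects 4; 4 enters row 1 and ejects 3. So w(6) = 3. P is now [[1, 4, 6], [5, 8]].
Step i=5: Q has 5 at row 1, column 3; remove that cell from P, ejecting 6. So w(5) = 6. P is now [[1, 4], [5, 8]].
Step i=4: Q has 4 at row 2, column 2; remove 8 from row 2 of P and reverse-bump: 8 enters row 1 and ejects 4. So w(4) = 4. P is now [[1, 8], [5]].
Step i=3: Q has 3 at row 1, column 2; remove that cell from P, ejecting 8. So w(3) = 8. P is now [[1], [5]].
Step i=2: Q has 2 at row 2, column 1; remove 5 from row 2 of P and reverse-bump: 5 enters row 1 and ejects 1. So w(2) = 1. P is now [[5]].
Step i=1: Q has 1 at row 1, column 1; remove that cell from P, ejecting 5. So w(1) = 5. P is now [].

So w = 5 1 8 4 6 3 2 7.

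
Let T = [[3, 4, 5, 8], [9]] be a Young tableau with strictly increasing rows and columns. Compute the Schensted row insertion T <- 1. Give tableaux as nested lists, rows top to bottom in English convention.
[[1, 4, 5, 8], [3], [9]]

In row 1, 1 replaces 3 (the leftmost entry greater than 1); 3 is bumped to row 2. In row 2, 3 replaces 9 (the leftmost entry greater than 3); 9 is bumped to row 3. 9 starts a new row 3. The new tableau is [[1, 4, 5, 8], [3], [9]].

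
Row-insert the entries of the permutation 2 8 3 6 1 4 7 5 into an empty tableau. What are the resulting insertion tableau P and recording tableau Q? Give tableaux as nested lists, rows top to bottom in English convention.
Insert each entry of the permutation into P by Schensted row insertion, recording in Q the position of each new cell.

Insert 2: appended to row 1. P = [[2]].
Insert 8: appended to row 1. P = [[2, 8]].
Insert 3: 3 bumps 8 from row 1; 8 starts row 2. P = [[2, 3], [8]].
Insert 6: appended to row 1. P = [[2, 3, 6], [8]].
Insert 1: 1 bumps 2 from row 1; 2 bumps 8 from row 2; 8 starts row 3. P = [[1, 3, 6], [2], [8]].
Insert 4: 4 bumps 6 from row 1; 6 appends to row 2. P = [[1, 3, 4], [2, 6], [8]].
Insert 7: appended to row 1. P = [[1, 3, 4, 7], [2, 6], [8]].
Insert 5: 5 bumps 7 from row 1; 7 appends to row 2. P = [[1, 3, 4, 5], [2, 6, 7], [8]].

So P = [[1, 3, 4, 5], [2, 6, 7], [8]], Q = [[1, 2, 4, 7], [3, 6, 8], [5]].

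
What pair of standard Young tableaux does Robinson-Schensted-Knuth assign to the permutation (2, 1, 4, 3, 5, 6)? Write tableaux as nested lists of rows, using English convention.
P = [[1, 3, 5, 6], [2, 4]], Q = [[1, 3, 5, 6], [2, 4]]

Insert each entry of the permutation into P by Schensted row insertion, recording in Q the position of each new cell.

Insert 2: appended to row 1. P = [[2]].
Insert 1: 1 bumps 2 from row 1; 2 starts row 2. P = [[1], [2]].
Insert 4: appended to row 1. P = [[1, 4], [2]].
Insert 3: 3 bumps 4 from row 1; 4 appends to row 2. P = [[1, 3], [2, 4]].
Insert 5: appended to row 1. P = [[1, 3, 5], [2, 4]].
Insert 6: appended to row 1. P = [[1, 3, 5, 6], [2, 4]].

So P = [[1, 3, 5, 6], [2, 4]], Q = [[1, 3, 5, 6], [2, 4]].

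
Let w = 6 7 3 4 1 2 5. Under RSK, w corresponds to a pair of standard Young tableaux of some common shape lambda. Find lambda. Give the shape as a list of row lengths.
Row-insert each entry into an empty tableau.

After inserting 6: P = [[6]].
After inserting 7: P = [[6, 7]].
After inserting 3: P = [[3, 7], [6]].
After inserting 4: P = [[3, 4], [6, 7]].
After inserting 1: P = [[1, 4], [3, 7], [6]].
After inserting 2: P = [[1, 2], [3, 4], [6, 7]].
After inserting 5: P = [[1, 2, 5], [3, 4], [6, 7]].

The final insertion tableau P = [[1, 2, 5], [3, 4], [6, 7]] has shape [3, 2, 2].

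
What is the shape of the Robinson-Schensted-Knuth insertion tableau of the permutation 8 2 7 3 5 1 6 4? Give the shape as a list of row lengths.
Row-insert each entry into an empty tableau.

After inserting 8: P = [[8]].
After inserting 2: P = [[2], [8]].
After inserting 7: P = [[2, 7], [8]].
After inserting 3: P = [[2, 3], [7], [8]].
After inserting 5: P = [[2, 3, 5], [7], [8]].
After inserting 1: P = [[1, 3, 5], [2], [7], [8]].
After inserting 6: P = [[1, 3, 5, 6], [2], [7], [8]].
After inserting 4: P = [[1, 3, 4, 6], [2, 5], [7], [8]].

The final insertion tableau P = [[1, 3, 4, 6], [2, 5], [7], [8]] has shape [4, 2, 1, 1].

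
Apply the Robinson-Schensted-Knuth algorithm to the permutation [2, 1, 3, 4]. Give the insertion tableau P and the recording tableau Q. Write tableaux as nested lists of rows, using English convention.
Insert each entry of the permutation into P by Schensted row insertion, recording in Q the position of each new cell.

Insert 2: appended to row 1. P = [[2]].
Insert 1: 1 bumps 2 from row 1; 2 starts row 2. P = [[1], [2]].
Insert 3: appended to row 1. P = [[1, 3], [2]].
Insert 4: appended to row 1. P = [[1, 3, 4], [2]].

So P = [[1, 3, 4], [2]], Q = [[1, 3, 4], [2]].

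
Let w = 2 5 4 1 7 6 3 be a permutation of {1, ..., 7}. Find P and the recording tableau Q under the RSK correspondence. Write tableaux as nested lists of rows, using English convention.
P = [[1, 3, 6], [2, 4], [5, 7]], Q = [[1, 2, 5], [3, 6], [4, 7]]

Insert each entry of the permutation into P by Schensted row insertion, recording in Q the position of each new cell.

Insert 2: appended to row 1. P = [[2]], Q = [[1]].
Insert 5: appended to row 1. P = [[2, 5]], Q = [[1, 2]].
Insert 4: 4 bumps 5 from row 1; 5 starts row 2. P = [[2, 4], [5]], Q = [[1, 2], [3]].
Insert 1: 1 bumps 2 from row 1; 2 bumps 5 from row 2; 5 starts row 3. P = [[1, 4], [2], [5]], Q = [[1, 2], [3], [4]].
Insert 7: appended to row 1. P = [[1, 4, 7], [2], [5]], Q = [[1, 2, 5], [3], [4]].
Insert 6: 6 bumps 7 from row 1; 7 appends to row 2. P = [[1, 4, 6], [2, 7], [5]], Q = [[1, 2, 5], [3, 6], [4]].
Insert 3: 3 bumps 4 from row 1; 4 bumps 7 from row 2; 7 appends to row 3. P = [[1, 3, 6], [2, 4], [5, 7]], Q = [[1, 2, 5], [3, 6], [4, 7]].

So P = [[1, 3, 6], [2, 4], [5, 7]], Q = [[1, 2, 5], [3, 6], [4, 7]].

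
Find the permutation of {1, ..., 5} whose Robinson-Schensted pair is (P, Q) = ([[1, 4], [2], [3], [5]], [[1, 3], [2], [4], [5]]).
5 3 4 2 1

Reverse the RSK construction: for i from n down to 1, find the cell of Q containing i, remove the entry at that cell from P, and reverse-bump it up through P; the value ejected from row 1 is w(i).

Step i=5: Q has 5 at row 4, column 1; remove 5 from row 4 of P and reverse-bump: 5 enters row 3 and ejects 3; 3 enters row 2 and ejects 2; 2 enters row 1 and ejects 1. So w(5) = 1. P is now [[2, 4], [3], [5]].
Step i=4: Q has 4 at row 3, column 1; remove 5 from row 3 of P and reverse-bump: 5 enters row 2 and ejects 3; 3 enters row 1 and ejects 2. So w(4) = 2. P is now [[3, 4], [5]].
Step i=3: Q has 3 at row 1, column 2; remove that cell from P, ejecting 4. So w(3) = 4. P is now [[3], [5]].
Step i=2: Q has 2 at row 2, column 1; remove 5 from row 2 of P and reverse-bump: 5 enters row 1 and ejects 3. So w(2) = 3. P is now [[5]].
Step i=1: Q has 1 at row 1, column 1; remove that cell from P, ejecting 5. So w(1) = 5. P is now [].

So w = 5 3 4 2 1.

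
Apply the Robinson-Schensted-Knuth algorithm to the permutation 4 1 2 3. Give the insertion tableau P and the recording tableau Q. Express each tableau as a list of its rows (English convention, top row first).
P = [[1, 2, 3], [4]], Q = [[1, 3, 4], [2]]

Insert each entry of the permutation into P by Schensted row insertion, recording in Q the position of each new cell.

Insert 4: appended to row 1. P = [[4]].
Insert 1: 1 bumps 4 from row 1; 4 starts row 2. P = [[1], [4]].
Insert 2: appended to row 1. P = [[1, 2], [4]].
Insert 3: appended to row 1. P = [[1, 2, 3], [4]].

So P = [[1, 2, 3], [4]], Q = [[1, 3, 4], [2]].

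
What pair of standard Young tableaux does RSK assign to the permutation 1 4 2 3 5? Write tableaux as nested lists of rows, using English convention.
P = [[1, 2, 3, 5], [4]], Q = [[1, 2, 4, 5], [3]]

Insert each entry of the permutation into P by Schensted row insertion, recording in Q the position of each new cell.

Insert 1: appended to row 1. P = [[1]].
Insert 4: appended to row 1. P = [[1, 4]].
Insert 2: 2 bumps 4 from row 1; 4 starts row 2. P = [[1, 2], [4]].
Insert 3: appended to row 1. P = [[1, 2, 3], [4]].
Insert 5: appended to row 1. P = [[1, 2, 3, 5], [4]].

So P = [[1, 2, 3, 5], [4]], Q = [[1, 2, 4, 5], [3]].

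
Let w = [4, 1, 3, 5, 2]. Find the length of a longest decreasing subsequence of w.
3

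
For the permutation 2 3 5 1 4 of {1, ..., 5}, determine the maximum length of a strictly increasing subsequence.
3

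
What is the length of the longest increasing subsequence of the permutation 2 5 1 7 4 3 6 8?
4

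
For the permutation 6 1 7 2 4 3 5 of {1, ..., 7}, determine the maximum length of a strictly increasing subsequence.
4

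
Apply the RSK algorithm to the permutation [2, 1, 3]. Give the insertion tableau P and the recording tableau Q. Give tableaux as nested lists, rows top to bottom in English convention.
Insert each entry of the permutation into P by Schensted row insertion, recording in Q the position of each new cell.

After inserting 2: P = [[2]].
After inserting 1: P = [[1], [2]].
After inserting 3: P = [[1, 3], [2]].

So P = [[1, 3], [2]], Q = [[1, 3], [2]].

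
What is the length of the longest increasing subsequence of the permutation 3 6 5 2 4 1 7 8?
4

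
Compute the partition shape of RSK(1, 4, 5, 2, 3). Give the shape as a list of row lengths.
RSK row insertion gives P = [[1, 2, 3], [4, 5]], which has shape [3, 2].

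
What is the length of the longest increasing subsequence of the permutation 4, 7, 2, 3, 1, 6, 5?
3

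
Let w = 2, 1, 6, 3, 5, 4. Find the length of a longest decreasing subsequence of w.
3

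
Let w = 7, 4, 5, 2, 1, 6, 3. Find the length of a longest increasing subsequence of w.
3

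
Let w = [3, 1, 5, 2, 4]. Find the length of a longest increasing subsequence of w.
3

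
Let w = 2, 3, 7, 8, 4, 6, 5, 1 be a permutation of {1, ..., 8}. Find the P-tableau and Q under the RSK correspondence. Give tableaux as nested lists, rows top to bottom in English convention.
Insert each entry of the permutation into P by Schensted row insertion, recording in Q the position of each new cell.

Insert 2: appended to row 1. P = [[2]].
Insert 3: appended to row 1. P = [[2, 3]].
Insert 7: appended to row 1. P = [[2, 3, 7]].
Insert 8: appended to row 1. P = [[2, 3, 7, 8]].
Insert 4: 4 bumps 7 from row 1; 7 starts row 2. P = [[2, 3, 4, 8], [7]].
Insert 6: 6 bumps 8 from row 1; 8 appends to row 2. P = [[2, 3, 4, 6], [7, 8]].
Insert 5: 5 bumps 6 from row 1; 6 bumps 7 from row 2; 7 starts row 3. P = [[2, 3, 4, 5], [6, 8], [7]].
Insert 1: 1 bumps 2 from row 1; 2 bumps 6 from row 2; 6 bumps 7 from row 3; 7 starts row 4. P = [[1, 3, 4, 5], [2, 8], [6], [7]].

So P = [[1, 3, 4, 5], [2, 8], [6], [7]], Q = [[1, 2, 3, 4], [5, 6], [7], [8]].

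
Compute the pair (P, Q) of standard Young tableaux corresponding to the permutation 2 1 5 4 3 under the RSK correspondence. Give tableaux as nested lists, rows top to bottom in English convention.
Insert each entry of the permutation into P by Schensted row insertion, recording in Q the position of each new cell.

Insert 2: appended to row 1. P = [[2]], Q = [[1]].
Insert 1: 1 bumps 2 from row 1; 2 starts row 2. P = [[1], [2]], Q = [[1], [2]].
Insert 5: appended to row 1. P = [[1, 5], [2]], Q = [[1, 3], [2]].
Insert 4: 4 bumps 5 from row 1; 5 appends to row 2. P = [[1, 4], [2, 5]], Q = [[1, 3], [2, 4]].
Insert 3: 3 bumps 4 from row 1; 4 bumps 5 from row 2; 5 starts row 3. P = [[1, 3], [2, 4], [5]], Q = [[1, 3], [2, 4], [5]].

So P = [[1, 3], [2, 4], [5]], Q = [[1, 3], [2, 4], [5]].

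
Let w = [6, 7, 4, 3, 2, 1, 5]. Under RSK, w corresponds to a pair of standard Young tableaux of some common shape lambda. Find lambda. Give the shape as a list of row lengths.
[2, 2, 1, 1, 1]

Row-insert each entry into an empty tableau.

After inserting 6: P = [[6]].
After inserting 7: P = [[6, 7]].
After inserting 4: P = [[4, 7], [6]].
After inserting 3: P = [[3, 7], [4], [6]].
After inserting 2: P = [[2, 7], [3], [4], [6]].
After inserting 1: P = [[1, 7], [2], [3], [4], [6]].
After inserting 5: P = [[1, 5], [2, 7], [3], [4], [6]].

The final insertion tableau P = [[1, 5], [2, 7], [3], [4], [6]] has shape [2, 2, 1, 1, 1].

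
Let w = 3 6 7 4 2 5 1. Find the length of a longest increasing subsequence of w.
3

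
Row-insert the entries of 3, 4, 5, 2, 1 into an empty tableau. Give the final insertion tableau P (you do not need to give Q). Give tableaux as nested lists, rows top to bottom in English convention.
P = [[1, 4, 5], [2], [3]]

Insert 3: appended to row 1. P = [[3]].
Insert 4: appended to row 1. P = [[3, 4]].
Insert 5: appended to row 1. P = [[3, 4, 5]].
Insert 2: 2 bumps 3 from row 1; 3 starts row 2. P = [[2, 4, 5], [3]].
Insert 1: 1 bumps 2 from row 1; 2 bumps 3 from row 2; 3 starts row 3. P = [[1, 4, 5], [2], [3]].

So P = [[1, 4, 5], [2], [3]].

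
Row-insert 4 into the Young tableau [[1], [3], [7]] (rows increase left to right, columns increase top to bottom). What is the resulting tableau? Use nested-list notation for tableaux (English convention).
4 is larger than every entry of row 1, so it is appended to row 1. The new tableau is [[1, 4], [3], [7]].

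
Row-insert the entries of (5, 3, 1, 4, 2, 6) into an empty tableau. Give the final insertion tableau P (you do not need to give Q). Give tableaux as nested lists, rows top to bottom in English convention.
P = [[1, 2, 6], [3, 4], [5]]

Insert 5: appended to row 1. P = [[5]].
Insert 3: 3 bumps 5 from row 1; 5 starts row 2. P = [[3], [5]].
Insert 1: 1 bumps 3 from row 1; 3 bumps 5 from row 2; 5 starts row 3. P = [[1], [3], [5]].
Insert 4: appended to row 1. P = [[1, 4], [3], [5]].
Insert 2: 2 bumps 4 from row 1; 4 appends to row 2. P = [[1, 2], [3, 4], [5]].
Insert 6: appended to row 1. P = [[1, 2, 6], [3, 4], [5]].

So P = [[1, 2, 6], [3, 4], [5]].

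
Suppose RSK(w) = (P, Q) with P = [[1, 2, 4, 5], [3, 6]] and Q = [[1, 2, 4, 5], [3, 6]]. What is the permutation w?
1 3 2 4 6 5

Reverse the RSK construction: for i from n down to 1, find the cell of Q containing i, remove the entry at that cell from P, and reverse-bump it up through P; the value ejected from row 1 is w(i).

Step i=6: Q has 6 at row 2, column 2; remove 6 from row 2 of P and reverse-bump: 6 enters row 1 and ejects 5. So w(6) = 5. P is now [[1, 2, 4, 6], [3]].
Step i=5: Q has 5 at row 1, column 4; remove that cell from P, ejecting 6. So w(5) = 6. P is now [[1, 2, 4], [3]].
Step i=4: Q has 4 at row 1, column 3; remove that cell from P, ejecting 4. So w(4) = 4. P is now [[1, 2], [3]].
Step i=3: Q has 3 at row 2, column 1; remove 3 from row 2 of P and reverse-bump: 3 enters row 1 and ejects 2. So w(3) = 2. P is now [[1, 3]].
Step i=2: Q has 2 at row 1, column 2; remove that cell from P, ejecting 3. So w(2) = 3. P is now [[1]].
Step i=1: Q has 1 at row 1, column 1; remove that cell from P, ejecting 1. So w(1) = 1. P is now [].

So w = 1 3 2 4 6 5.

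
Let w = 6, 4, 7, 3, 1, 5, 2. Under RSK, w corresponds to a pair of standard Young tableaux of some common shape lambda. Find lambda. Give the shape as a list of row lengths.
[2, 2, 2, 1]

Row-insert each entry into an empty tableau.

After inserting 6: P = [[6]].
After inserting 4: P = [[4], [6]].
After inserting 7: P = [[4, 7], [6]].
After inserting 3: P = [[3, 7], [4], [6]].
After inserting 1: P = [[1, 7], [3], [4], [6]].
After inserting 5: P = [[1, 5], [3, 7], [4], [6]].
After inserting 2: P = [[1, 2], [3, 5], [4, 7], [6]].

The final insertion tableau P = [[1, 2], [3, 5], [4, 7], [6]] has shape [2, 2, 2, 1].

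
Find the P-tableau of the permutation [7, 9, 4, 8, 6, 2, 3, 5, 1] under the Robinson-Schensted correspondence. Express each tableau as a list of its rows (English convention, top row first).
Insert 7: appended to row 1. P = [[7]].
Insert 9: appended to row 1. P = [[7, 9]].
Insert 4: 4 bumps 7 from row 1; 7 starts row 2. P = [[4, 9], [7]].
Insert 8: 8 bumps 9 from row 1; 9 appends to row 2. P = [[4, 8], [7, 9]].
Insert 6: 6 bumps 8 from row 1; 8 bumps 9 from row 2; 9 starts row 3. P = [[4, 6], [7, 8], [9]].
Insert 2: 2 bumps 4 from row 1; 4 bumps 7 from row 2; 7 bumps 9 from row 3; 9 starts row 4. P = [[2, 6], [4, 8], [7], [9]].
Insert 3: 3 bumps 6 from row 1; 6 bumps 8 from row 2; 8 appends to row 3. P = [[2, 3], [4, 6], [7, 8], [9]].
Insert 5: appended to row 1. P = [[2, 3, 5], [4, 6], [7, 8], [9]].
Insert 1: 1 bumps 2 from row 1; 2 bumps 4 from row 2; 4 bumps 7 from row 3; 7 bumps 9 from row 4; 9 starts row 5. P = [[1, 3, 5], [2, 6], [4, 8], [7], [9]].

So P = [[1, 3, 5], [2, 6], [4, 8], [7], [9]].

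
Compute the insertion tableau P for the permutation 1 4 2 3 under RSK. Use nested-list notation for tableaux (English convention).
Insert 1: appended to row 1. P = [[1]].
Insert 4: appended to row 1. P = [[1, 4]].
Insert 2: 2 bumps 4 from row 1; 4 starts row 2. P = [[1, 2], [4]].
Insert 3: appended to row 1. P = [[1, 2, 3], [4]].

So P = [[1, 2, 3], [4]].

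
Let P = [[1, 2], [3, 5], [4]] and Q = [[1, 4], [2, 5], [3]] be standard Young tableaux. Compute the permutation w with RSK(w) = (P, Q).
Reverse the RSK construction: for i from n down to 1, find the cell of Q containing i, remove the entry at that cell from P, and reverse-bump it up through P; the value ejected from row 1 is w(i).

Step i=5: Q has 5 at row 2, column 2; remove 5 from row 2 of P and reverse-bump: 5 enters row 1 and ejects 2. So w(5) = 2. P is now [[1, 5], [3], [4]].
Step i=4: Q has 4 at row 1, column 2; remove that cell from P, ejecting 5. So w(4) = 5. P is now [[1], [3], [4]].
Step i=3: Q has 3 at row 3, column 1; remove 4 from row 3 of P and reverse-bump: 4 enters row 2 and ejects 3; 3 enters row 1 and ejects 1. So w(3) = 1. P is now [[3], [4]].
Step i=2: Q has 2 at row 2, column 1; remove 4 from row 2 of P and reverse-bump: 4 enters row 1 and ejects 3. So w(2) = 3. P is now [[4]].
Step i=1: Q has 1 at row 1, column 1; remove that cell from P, ejecting 4. So w(1) = 4. P is now [].

So w = 4 3 1 5 2.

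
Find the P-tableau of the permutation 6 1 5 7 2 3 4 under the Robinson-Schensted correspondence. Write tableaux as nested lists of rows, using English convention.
After inserting 6: P = [[6]].
After inserting 1: P = [[1], [6]].
After inserting 5: P = [[1, 5], [6]].
After inserting 7: P = [[1, 5, 7], [6]].
After inserting 2: P = [[1, 2, 7], [5], [6]].
After inserting 3: P = [[1, 2, 3], [5, 7], [6]].
After inserting 4: P = [[1, 2, 3, 4], [5, 7], [6]].

So P = [[1, 2, 3, 4], [5, 7], [6]].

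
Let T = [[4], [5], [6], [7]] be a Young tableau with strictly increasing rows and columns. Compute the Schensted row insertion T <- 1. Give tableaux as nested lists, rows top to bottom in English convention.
In row 1, 1 replaces 4 (the leftmost entry greater than 1); 4 is bumped to row 2. In row 2, 4 replaces 5 (the leftmost entry greater than 4); 5 is bumped to row 3. In row 3, 5 replaces 6 (the leftmost entry greater than 5); 6 is bumped to row 4. In row 4, 6 replaces 7 (the leftmost entry greater than 6); 7 is bumped to row 5. 7 starts a new row 5. The new tableau is [[1], [4], [5], [6], [7]].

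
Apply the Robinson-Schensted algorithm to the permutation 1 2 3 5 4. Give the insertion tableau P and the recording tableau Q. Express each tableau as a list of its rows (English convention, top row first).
Insert each entry of the permutation into P by Schensted row insertion, recording in Q the position of each new cell.

After inserting 1: P = [[1]].
After inserting 2: P = [[1, 2]].
After inserting 3: P = [[1, 2, 3]].
After inserting 5: P = [[1, 2, 3, 5]].
After inserting 4: P = [[1, 2, 3, 4], [5]].

So P = [[1, 2, 3, 4], [5]], Q = [[1, 2, 3, 4], [5]].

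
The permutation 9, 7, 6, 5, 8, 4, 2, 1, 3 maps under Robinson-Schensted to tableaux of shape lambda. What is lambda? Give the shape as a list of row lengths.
RSK row insertion gives P = [[1, 3], [2, 8], [4], [5], [6], [7], [9]], which has shape [2, 2, 1, 1, 1, 1, 1].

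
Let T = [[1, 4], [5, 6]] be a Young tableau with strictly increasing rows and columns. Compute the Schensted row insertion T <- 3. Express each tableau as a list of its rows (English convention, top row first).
In row 1, 3 replaces 4 (the leftmost entry greater than 3); 4 is bumped to row 2. In row 2, 4 replaces 5 (the leftmost entry greater than 4); 5 is bumped to row 3. 5 starts a new row 3. The new tableau is [[1, 3], [4, 6], [5]].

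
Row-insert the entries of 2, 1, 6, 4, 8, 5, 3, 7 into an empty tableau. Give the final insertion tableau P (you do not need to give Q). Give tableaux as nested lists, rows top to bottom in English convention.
After inserting 2: P = [[2]].
After inserting 1: P = [[1], [2]].
After inserting 6: P = [[1, 6], [2]].
After inserting 4: P = [[1, 4], [2, 6]].
After inserting 8: P = [[1, 4, 8], [2, 6]].
After inserting 5: P = [[1, 4, 5], [2, 6, 8]].
After inserting 3: P = [[1, 3, 5], [2, 4, 8], [6]].
After inserting 7: P = [[1, 3, 5, 7], [2, 4, 8], [6]].

So P = [[1, 3, 5, 7], [2, 4, 8], [6]].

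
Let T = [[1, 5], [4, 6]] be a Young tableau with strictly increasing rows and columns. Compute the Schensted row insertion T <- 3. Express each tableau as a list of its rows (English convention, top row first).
In row 1, 3 replaces 5 (the leftmost entry greater than 3); 5 is bumped to row 2. In row 2, 5 replaces 6 (the leftmost entry greater than 5); 6 is bumped to row 3. 6 starts a new row 3. The new tableau is [[1, 3], [4, 5], [6]].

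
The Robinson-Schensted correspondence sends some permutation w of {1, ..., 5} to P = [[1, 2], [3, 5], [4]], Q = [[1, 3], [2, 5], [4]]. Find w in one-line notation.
4 3 5 1 2

Reverse the RSK construction: for i from n down to 1, find the cell of Q containing i, remove the entry at that cell from P, and reverse-bump it up through P; the value ejected from row 1 is w(i).

Step i=5: Q has 5 at row 2, column 2; remove 5 from row 2 of P and reverse-bump: 5 enters row 1 and ejects 2. So w(5) = 2. P is now [[1, 5], [3], [4]].
Step i=4: Q has 4 at row 3, column 1; remove 4 from row 3 of P and reverse-bump: 4 enters row 2 and ejects 3; 3 enters row 1 and ejects 1. So w(4) = 1. P is now [[3, 5], [4]].
Step i=3: Q has 3 at row 1, column 2; remove that cell from P, ejecting 5. So w(3) = 5. P is now [[3], [4]].
Step i=2: Q has 2 at row 2, column 1; remove 4 from row 2 of P and reverse-bump: 4 enters row 1 and ejects 3. So w(2) = 3. P is now [[4]].
Step i=1: Q has 1 at row 1, column 1; remove that cell from P, ejecting 4. So w(1) = 4. P is now [].

So w = 4 3 5 1 2.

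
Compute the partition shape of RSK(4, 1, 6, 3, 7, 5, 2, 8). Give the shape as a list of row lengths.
[4, 3, 1]

RSK row insertion gives P = [[1, 2, 5, 8], [3, 6, 7], [4]], which has shape [4, 3, 1].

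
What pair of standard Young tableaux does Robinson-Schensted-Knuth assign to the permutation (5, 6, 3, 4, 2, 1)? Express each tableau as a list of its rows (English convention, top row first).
P = [[1, 4], [2, 6], [3], [5]], Q = [[1, 2], [3, 4], [5], [6]]

Insert each entry of the permutation into P by Schensted row insertion, recording in Q the position of each new cell.

Insert 5: appended to row 1. P = [[5]].
Insert 6: appended to row 1. P = [[5, 6]].
Insert 3: 3 bumps 5 from row 1; 5 starts row 2. P = [[3, 6], [5]].
Insert 4: 4 bumps 6 from row 1; 6 appends to row 2. P = [[3, 4], [5, 6]].
Insert 2: 2 bumps 3 from row 1; 3 bumps 5 from row 2; 5 starts row 3. P = [[2, 4], [3, 6], [5]].
Insert 1: 1 bumps 2 from row 1; 2 bumps 3 from row 2; 3 bumps 5 from row 3; 5 starts row 4. P = [[1, 4], [2, 6], [3], [5]].

So P = [[1, 4], [2, 6], [3], [5]], Q = [[1, 2], [3, 4], [5], [6]].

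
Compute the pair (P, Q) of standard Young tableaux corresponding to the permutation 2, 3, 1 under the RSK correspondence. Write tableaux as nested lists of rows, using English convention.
P = [[1, 3], [2]], Q = [[1, 2], [3]]

Insert each entry of the permutation into P by Schensted row insertion, recording in Q the position of each new cell.

Insert 2: appended to row 1. P = [[2]], Q = [[1]].
Insert 3: appended to row 1. P = [[2, 3]], Q = [[1, 2]].
Insert 1: 1 bumps 2 from row 1; 2 starts row 2. P = [[1, 3], [2]], Q = [[1, 2], [3]].

So P = [[1, 3], [2]], Q = [[1, 2], [3]].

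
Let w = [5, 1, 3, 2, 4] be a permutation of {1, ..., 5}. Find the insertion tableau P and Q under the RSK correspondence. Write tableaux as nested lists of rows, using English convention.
Insert each entry of the permutation into P by Schensted row insertion, recording in Q the position of each new cell.

After inserting 5: P = [[5]].
After inserting 1: P = [[1], [5]].
After inserting 3: P = [[1, 3], [5]].
After inserting 2: P = [[1, 2], [3], [5]].
After inserting 4: P = [[1, 2, 4], [3], [5]].

So P = [[1, 2, 4], [3], [5]], Q = [[1, 3, 5], [2], [4]].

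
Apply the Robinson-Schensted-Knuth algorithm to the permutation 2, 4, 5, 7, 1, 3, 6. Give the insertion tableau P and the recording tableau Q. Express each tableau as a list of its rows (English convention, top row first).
Insert each entry of the permutation into P by Schensted row insertion, recording in Q the position of each new cell.

After inserting 2: P = [[2]].
After inserting 4: P = [[2, 4]].
After inserting 5: P = [[2, 4, 5]].
After inserting 7: P = [[2, 4, 5, 7]].
After inserting 1: P = [[1, 4, 5, 7], [2]].
After inserting 3: P = [[1, 3, 5, 7], [2, 4]].
After inserting 6: P = [[1, 3, 5, 6], [2, 4, 7]].

So P = [[1, 3, 5, 6], [2, 4, 7]], Q = [[1, 2, 3, 4], [5, 6, 7]].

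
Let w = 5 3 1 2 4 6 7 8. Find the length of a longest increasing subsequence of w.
6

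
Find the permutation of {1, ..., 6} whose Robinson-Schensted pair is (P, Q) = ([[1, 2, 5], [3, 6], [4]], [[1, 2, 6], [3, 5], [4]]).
Reverse the RSK construction: for i from n down to 1, find the cell of Q containing i, remove the entry at that cell from P, and reverse-bump it up through P; the value ejected from row 1 is w(i).

Step i=6: Q has 6 at row 1, column 3; remove that cell from P, ejecting 5. So w(6) = 5. P is now [[1, 2], [3, 6], [4]].
Step i=5: Q has 5 at row 2, column 2; remove 6 from row 2 of P and reverse-bump: 6 enters row 1 and ejects 2. So w(5) = 2. P is now [[1, 6], [3], [4]].
Step i=4: Q has 4 at row 3, column 1; remove 4 from row 3 of P and reverse-bump: 4 enters row 2 and ejects 3; 3 enters row 1 and ejects 1. So w(4) = 1. P is now [[3, 6], [4]].
Step i=3: Q has 3 at row 2, column 1; remove 4 from row 2 of P and reverse-bump: 4 enters row 1 and ejects 3. So w(3) = 3. P is now [[4, 6]].
Step i=2: Q has 2 at row 1, column 2; remove that cell from P, ejecting 6. So w(2) = 6. P is now [[4]].
Step i=1: Q has 1 at row 1, column 1; remove that cell from P, ejecting 4. So w(1) = 4. P is now [].

So w = 4 6 3 1 2 5.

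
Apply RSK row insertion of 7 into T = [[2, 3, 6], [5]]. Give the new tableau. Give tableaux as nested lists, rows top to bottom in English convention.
[[2, 3, 6, 7], [5]]

7 is larger than every entry of row 1, so it is appended to row 1. The new tableau is [[2, 3, 6, 7], [5]].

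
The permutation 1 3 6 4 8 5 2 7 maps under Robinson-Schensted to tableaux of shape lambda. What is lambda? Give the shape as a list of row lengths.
Row-insert each entry into an empty tableau.

After inserting 1: P = [[1]].
After inserting 3: P = [[1, 3]].
After inserting 6: P = [[1, 3, 6]].
After inserting 4: P = [[1, 3, 4], [6]].
After inserting 8: P = [[1, 3, 4, 8], [6]].
After inserting 5: P = [[1, 3, 4, 5], [6, 8]].
After inserting 2: P = [[1, 2, 4, 5], [3, 8], [6]].
After inserting 7: P = [[1, 2, 4, 5, 7], [3, 8], [6]].

The final insertion tableau P = [[1, 2, 4, 5, 7], [3, 8], [6]] has shape [5, 2, 1].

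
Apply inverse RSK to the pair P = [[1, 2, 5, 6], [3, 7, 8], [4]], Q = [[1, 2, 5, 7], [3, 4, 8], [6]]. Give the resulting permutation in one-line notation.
Reverse RSK: for i = n, n-1, ..., 1, locate i in Q, remove the corresponding corner cell from P, and reverse-bump its entry up through P; the value ejected from row 1 is w(i).

So w = 4 7 1 3 5 2 8 6.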